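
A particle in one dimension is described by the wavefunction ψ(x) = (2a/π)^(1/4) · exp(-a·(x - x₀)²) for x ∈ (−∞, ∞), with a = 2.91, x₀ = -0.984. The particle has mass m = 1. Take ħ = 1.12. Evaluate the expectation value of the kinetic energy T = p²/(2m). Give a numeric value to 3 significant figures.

T = −(ħ²/2m) d²/dx², so ⟨T⟩ = −(ħ²/2m) ∫ ψ*·ψ'' dx; with m = 1.
Gaussian moments (u = x − x₀): ∫u^(2j)·e^(−2au²) du = (2j−1)!!/(4a)^j · √(π/(2a)), odd powers integrate to 0; here √(π/(2a)) = 0.73471. Derivatives: d/dx e^(−au²) = −2au·e^(−au²), d²/dx² e^(−au²) = (4a²u² − 2a)·e^(−au²).
⟨T⟩ = 1.8252.

1.83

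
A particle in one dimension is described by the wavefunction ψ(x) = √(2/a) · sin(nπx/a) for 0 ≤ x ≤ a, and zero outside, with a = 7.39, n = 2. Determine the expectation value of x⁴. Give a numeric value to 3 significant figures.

524.

⟨x⁴⟩ = ∫ x⁴·|ψ|² dx (integrals over the domain).
With sin²θ = (1 − cos2θ)/2 on 0 ≤ x ≤ a: ∫sin²(nπx/a) dx = a/2, ∫x·sin²(nπx/a) dx = a²/4, ∫x²·sin²(nπx/a) dx = a³·(1/6 − 1/(4n²π²)); higher powers xᵏ the same way, integrating xᵏ·cos(2nπx/a) by parts.
⟨x⁴⟩ = 523.82.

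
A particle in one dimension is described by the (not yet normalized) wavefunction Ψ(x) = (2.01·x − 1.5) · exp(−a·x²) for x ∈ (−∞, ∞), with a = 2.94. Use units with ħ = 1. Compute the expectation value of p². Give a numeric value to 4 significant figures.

3.719

p² Ψ = −ħ² d²Ψ/dx²; ⟨p²⟩ = −ħ² ∫ Ψ*·Ψ'' dx / ∫|Ψ|² dx.
Expand each integrand as polynomial × e^(−2ax²) and use ∫x^(2j)·e^(−2ax²) dx = (2j−1)!!/(4a)^j · √(π/(2a)), odd powers → 0; here √(π/(2a)) = 0.73095. Differentiate with the product rule, d/dx e^(−ax²) = −2ax·e^(−ax²).
State is unnormalized: ∫|Ψ|² dx = 1.8957, and ∫Ψ*·(−ħ² Ψ'') dx = 7.0500, so ⟨p²⟩ = 7.0500 / 1.8957.
⟨p²⟩ = 3.7189.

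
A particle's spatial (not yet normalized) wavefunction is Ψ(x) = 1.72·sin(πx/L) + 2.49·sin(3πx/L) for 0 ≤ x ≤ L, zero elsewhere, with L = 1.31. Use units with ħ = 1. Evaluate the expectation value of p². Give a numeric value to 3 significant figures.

p² Ψ = −ħ² d²Ψ/dx²; ⟨p²⟩ = −ħ² ∫ Ψ*·Ψ'' dx / ∫|Ψ|² dx.
d²/dx² sin(jπx/L) = −(jπ/L)²·sin(jπx/L); on 0 ≤ x ≤ L, ∫sin²(jπx/L) dx = L/2 and ∫sin(jπx/L)·sin(lπx/L) dx = 0 for j ≠ l, so only diagonal terms survive in ∫|Ψ|² and ∫Ψ·Ψ″; ∫Ψ·Ψ′ dx = [Ψ²/2] between the walls = 0.
State is unnormalized: ∫|Ψ|² dx = 5.9988, and ∫Ψ*·(−ħ² Ψ'') dx = 221.35, so ⟨p²⟩ = 221.35 / 5.9988.
⟨p²⟩ = 36.899.

36.9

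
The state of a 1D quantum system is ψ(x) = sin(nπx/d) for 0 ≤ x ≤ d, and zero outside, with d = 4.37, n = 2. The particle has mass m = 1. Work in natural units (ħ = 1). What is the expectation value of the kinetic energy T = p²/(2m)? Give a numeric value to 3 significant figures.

T = −(ħ²/2m) d²/dx², so ⟨T⟩ = −(ħ²/2m) ∫ ψ*·ψ'' dx / ∫|ψ|² dx; with m = 1.
d/dx sin(nπx/d) = (nπ/d)·cos(nπx/d) and d²/dx² sin(nπx/d) = −(nπ/d)²·sin(nπx/d); on 0 ≤ x ≤ d, ∫sin²(nπx/d) dx = d/2 and ∫sin(nπx/d)·cos(nπx/d) dx = 0.
State is unnormalized: ∫|ψ|² dx = 2.1850, and ∫ψ*·(−ħ²/2m · ψ'') dx = 2.2585, so ⟨T⟩ = 2.2585 / 2.1850.
⟨T⟩ = 1.0336.

1.03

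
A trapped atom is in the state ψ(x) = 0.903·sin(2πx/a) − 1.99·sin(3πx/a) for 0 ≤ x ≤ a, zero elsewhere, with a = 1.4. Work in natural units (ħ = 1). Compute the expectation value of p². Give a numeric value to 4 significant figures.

41.02

p² ψ = −ħ² d²ψ/dx²; ⟨p²⟩ = −ħ² ∫ ψ*·ψ'' dx / ∫|ψ|² dx.
d²/dx² sin(jπx/a) = −(jπ/a)²·sin(jπx/a); on 0 ≤ x ≤ a, ∫sin²(jπx/a) dx = a/2 and ∫sin(jπx/a)·sin(lπx/a) dx = 0 for j ≠ l, so only diagonal terms survive in ∫|ψ|² and ∫ψ·ψ″; ∫ψ·ψ′ dx = [ψ²/2] between the walls = 0.
State is unnormalized: ∫|ψ|² dx = 3.3429, and ∫ψ*·(−ħ² ψ'') dx = 137.13, so ⟨p²⟩ = 137.13 / 3.3429.
⟨p²⟩ = 41.021.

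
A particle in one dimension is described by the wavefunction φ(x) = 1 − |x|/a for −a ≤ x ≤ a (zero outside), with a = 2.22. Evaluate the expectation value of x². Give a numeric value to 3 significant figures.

⟨x²⟩ = ∫ x²·|φ|² dx / ∫|φ|² dx (integrals over the domain).
φ is even, so ∫ over [−a, a] = 2∫₀ᵃ with φ = 1 − x/a there: ∫₀ᵃ (1 − x/a)² dx = a/3, ∫₀ᵃ x²(1 − x/a)² dx = a³/30, ∫₀ᵃ x⁴(1 − x/a)² dx = a⁵/105.
State is unnormalized: ∫|φ|² dx = 1.4800, and ∫φ*·x²·φ dx = 0.72940, so ⟨x²⟩ = 0.72940 / 1.4800.
⟨x²⟩ = 0.49284.

0.493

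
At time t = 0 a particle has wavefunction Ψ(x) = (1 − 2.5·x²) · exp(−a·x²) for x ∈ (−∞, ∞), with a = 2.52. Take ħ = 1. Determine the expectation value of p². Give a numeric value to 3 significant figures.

p² Ψ = −ħ² d²Ψ/dx²; ⟨p²⟩ = −ħ² ∫ Ψ*·Ψ'' dx / ∫|Ψ|² dx.
Expand each integrand as polynomial × e^(−2ax²) and use ∫x^(2j)·e^(−2ax²) dx = (2j−1)!!/(4a)^j · √(π/(2a)), odd powers → 0; here √(π/(2a)) = 0.78951. Differentiate with the product rule, d/dx e^(−ax²) = −2ax·e^(−ax²).
State is unnormalized: ∫|Ψ|² dx = 0.54358, and ∫Ψ*·(−ħ² Ψ'') dx = 3.8331, so ⟨p²⟩ = 3.8331 / 0.54358.
⟨p²⟩ = 7.0516.

7.05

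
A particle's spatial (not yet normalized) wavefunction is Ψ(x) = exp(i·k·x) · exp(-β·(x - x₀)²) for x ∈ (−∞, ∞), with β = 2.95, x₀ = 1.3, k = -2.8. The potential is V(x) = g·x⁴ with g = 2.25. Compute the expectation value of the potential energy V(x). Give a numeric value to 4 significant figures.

⟨V⟩ = ∫ V(x)·|Ψ|² dx / ∫|Ψ|² dx.
Gaussian moments (u = x − x₀): ∫u^(2j)·e^(−2βu²) du = (2j−1)!!/(4β)^j · √(π/(2β)), odd powers integrate to 0; here √(π/(2β)) = 0.72971.
State is unnormalized: ∫|Ψ|² dx = 0.72971, and ∫Ψ*·V(x)·Ψ dx = 6.1355, so ⟨V⟩ = 6.1355 / 0.72971.
⟨V⟩ = 8.4082.

8.408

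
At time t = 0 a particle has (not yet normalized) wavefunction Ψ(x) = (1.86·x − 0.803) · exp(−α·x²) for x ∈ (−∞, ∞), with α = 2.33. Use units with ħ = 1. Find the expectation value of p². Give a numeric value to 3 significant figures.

p² Ψ = −ħ² d²Ψ/dx²; ⟨p²⟩ = −ħ² ∫ Ψ*·Ψ'' dx / ∫|Ψ|² dx.
Expand each integrand as polynomial × e^(−2αx²) and use ∫x^(2j)·e^(−2αx²) dx = (2j−1)!!/(4α)^j · √(π/(2α)), odd powers → 0; here √(π/(2α)) = 0.82107. Differentiate with the product rule, d/dx e^(−αx²) = −2αx·e^(−αx²).
State is unnormalized: ∫|Ψ|² dx = 0.83422, and ∫Ψ*·(−ħ² Ψ'') dx = 3.3640, so ⟨p²⟩ = 3.3640 / 0.83422.
⟨p²⟩ = 4.0325.

4.03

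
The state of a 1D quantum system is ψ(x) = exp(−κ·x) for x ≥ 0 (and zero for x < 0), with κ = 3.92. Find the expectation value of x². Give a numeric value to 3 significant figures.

⟨x²⟩ = ∫ x²·|ψ|² dx / ∫|ψ|² dx (integrals over the domain).
Every integrand reduces to terms xʲ·e^(−2κx) on [0, ∞); use ∫₀^∞ xʲ·e^(−2κx) dx = j!/(2κ)^(j+1).
State is unnormalized: ∫|ψ|² dx = 0.12755, and ∫ψ*·x²·ψ dx = 0.0041503, so ⟨x²⟩ = 0.0041503 / 0.12755.
⟨x²⟩ = 0.032539.

0.0325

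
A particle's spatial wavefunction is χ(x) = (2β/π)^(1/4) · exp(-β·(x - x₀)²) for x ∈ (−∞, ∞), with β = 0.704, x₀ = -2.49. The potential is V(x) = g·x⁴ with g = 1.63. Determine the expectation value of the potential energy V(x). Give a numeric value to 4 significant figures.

84.81

⟨V⟩ = ∫ V(x)·|χ|² dx.
Gaussian moments (u = x − x₀): ∫u^(2j)·e^(−2βu²) du = (2j−1)!!/(4β)^j · √(π/(2β)), odd powers integrate to 0; here √(π/(2β)) = 1.4937.
⟨V⟩ = 84.809.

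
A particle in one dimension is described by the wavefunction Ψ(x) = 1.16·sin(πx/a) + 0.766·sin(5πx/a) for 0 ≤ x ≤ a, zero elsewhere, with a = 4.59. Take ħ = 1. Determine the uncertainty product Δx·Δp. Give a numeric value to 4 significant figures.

2.100

Δx = √(⟨x²⟩−⟨x⟩²), Δp = √(⟨p²⟩−⟨p⟩²).
On 0 ≤ x ≤ a (j ≠ l): ∫sin²(jπx/a) dx = a/2, ∫sin(jπx/a)·sin(lπx/a) dx = 0; diagonal moments ∫x·sin²(jπx/a) dx = a²/4, ∫x²·sin²(jπx/a) dx = a³·(1/6 − 1/(4j²π²)); cross terms ∫x·sin(jπx/a)·sin(lπx/a) dx = 0 for j + l even and −4jla²/(π²(j² − l²)²) for j + l odd, ∫x²·sin(jπx/a)·sin(lπx/a) dx = (−1)^(j+l)·4jla³/(π²(j² − l²)²); higher powers the same way via product-to-sum and parts. d²/dx² sin(jπx/a) = −(jπ/a)²·sin(jπx/a); on 0 ≤ x ≤ a, ∫sin²(jπx/a) dx = a/2 and ∫sin(jπx/a)·sin(lπx/a) dx = 0 for j ≠ l, so only diagonal terms survive in ∫|Ψ|² and ∫Ψ·Ψ″; ∫Ψ·Ψ′ dx = [Ψ²/2] between the walls = 0.
Normalization: ∫|Ψ|² dx = 4.4348.
⟨x⟩ = 2.2950, ⟨x²⟩ = 6.4028 ⇒ Δx = 1.0657.
⟨p⟩ = 0.0000, ⟨p²⟩ = 3.8824 ⇒ Δp = 1.9704.
Δx·Δp = 2.0999.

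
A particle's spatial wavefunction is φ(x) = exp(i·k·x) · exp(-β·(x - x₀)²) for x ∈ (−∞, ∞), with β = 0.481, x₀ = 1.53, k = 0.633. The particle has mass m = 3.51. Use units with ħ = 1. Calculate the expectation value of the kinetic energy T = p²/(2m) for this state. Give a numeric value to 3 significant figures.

T = −(ħ²/2m) d²/dx², so ⟨T⟩ = −(ħ²/2m) ∫ φ*·φ'' dx / ∫|φ|² dx; with m = 3.51.
Gaussian moments (u = x − x₀): ∫u^(2j)·e^(−2βu²) du = (2j−1)!!/(4β)^j · √(π/(2β)), odd powers integrate to 0; here √(π/(2β)) = 1.8071. Derivatives: φ′ = (ik − 2βu)·φ, φ″ = ((ik − 2βu)² − 2β)·φ; the odd-in-u pieces drop out.
State is unnormalized: ∫|φ|² dx = 1.8071, and ∫φ*·(−ħ²/2m · φ'') dx = 0.22697, so ⟨T⟩ = 0.22697 / 1.8071.
⟨T⟩ = 0.12560.

0.126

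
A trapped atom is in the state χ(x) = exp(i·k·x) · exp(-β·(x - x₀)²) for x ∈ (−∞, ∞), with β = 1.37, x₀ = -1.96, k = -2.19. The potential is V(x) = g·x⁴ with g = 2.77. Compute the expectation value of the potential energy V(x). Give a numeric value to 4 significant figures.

⟨V⟩ = ∫ V(x)·|χ|² dx / ∫|χ|² dx.
Gaussian moments (u = x − x₀): ∫u^(2j)·e^(−2βu²) du = (2j−1)!!/(4β)^j · √(π/(2β)), odd powers integrate to 0; here √(π/(2β)) = 1.0708.
State is unnormalized: ∫|χ|² dx = 1.0708, and ∫χ*·V(x)·χ dx = 56.545, so ⟨V⟩ = 56.545 / 1.0708.
⟨V⟩ = 52.807.

52.81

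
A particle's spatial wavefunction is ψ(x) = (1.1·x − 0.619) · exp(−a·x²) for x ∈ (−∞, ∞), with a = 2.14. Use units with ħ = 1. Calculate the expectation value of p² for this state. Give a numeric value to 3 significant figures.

3.29

p² ψ = −ħ² d²ψ/dx²; ⟨p²⟩ = −ħ² ∫ ψ*·ψ'' dx / ∫|ψ|² dx.
Expand each integrand as polynomial × e^(−2ax²) and use ∫x^(2j)·e^(−2ax²) dx = (2j−1)!!/(4a)^j · √(π/(2a)), odd powers → 0; here √(π/(2a)) = 0.85675. Differentiate with the product rule, d/dx e^(−ax²) = −2ax·e^(−ax²).
State is unnormalized: ∫|ψ|² dx = 0.44938, and ∫ψ*·(−ħ² ψ'') dx = 1.4800, so ⟨p²⟩ = 1.4800 / 0.44938.
⟨p²⟩ = 3.2934.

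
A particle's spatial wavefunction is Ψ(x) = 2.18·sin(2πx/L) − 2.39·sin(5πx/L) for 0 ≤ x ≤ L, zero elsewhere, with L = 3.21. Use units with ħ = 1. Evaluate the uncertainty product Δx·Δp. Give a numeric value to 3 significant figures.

3.41

Δx = √(⟨x²⟩−⟨x⟩²), Δp = √(⟨p²⟩−⟨p⟩²).
On 0 ≤ x ≤ L (j ≠ l): ∫sin²(jπx/L) dx = L/2, ∫sin(jπx/L)·sin(lπx/L) dx = 0; diagonal moments ∫x·sin²(jπx/L) dx = L²/4, ∫x²·sin²(jπx/L) dx = L³·(1/6 − 1/(4j²π²)); cross terms ∫x·sin(jπx/L)·sin(lπx/L) dx = 0 for j + l even and −4jlL²/(π²(j² − l²)²) for j + l odd, ∫x²·sin(jπx/L)·sin(lπx/L) dx = (−1)^(j+l)·4jlL³/(π²(j² − l²)²); higher powers the same way via product-to-sum and parts. d²/dx² sin(jπx/L) = −(jπ/L)²·sin(jπx/L); on 0 ≤ x ≤ L, ∫sin²(jπx/L) dx = L/2 and ∫sin(jπx/L)·sin(lπx/L) dx = 0 for j ≠ l, so only diagonal terms survive in ∫|Ψ|² and ∫Ψ·Ψ″; ∫Ψ·Ψ′ dx = [Ψ²/2] between the walls = 0.
Normalization: ∫|Ψ|² dx = 16.796.
⟨x⟩ = 1.6638, ⟨x²⟩ = 3.5526 ⇒ Δx = 0.88575.
⟨p⟩ = 0.0000, ⟨p²⟩ = 14.811 ⇒ Δp = 3.8485.
Δx·Δp = 3.4088.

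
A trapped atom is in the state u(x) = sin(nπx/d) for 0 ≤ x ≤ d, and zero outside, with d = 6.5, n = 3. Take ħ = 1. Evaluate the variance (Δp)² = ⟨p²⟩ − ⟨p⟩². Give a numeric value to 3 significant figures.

Compute ⟨p⟩ and ⟨p²⟩ separately; (Δp)² = ⟨p²⟩ − ⟨p⟩².
d/dx sin(nπx/d) = (nπ/d)·cos(nπx/d) and d²/dx² sin(nπx/d) = −(nπ/d)²·sin(nπx/d); on 0 ≤ x ≤ d, ∫sin²(nπx/d) dx = d/2 and ∫sin(nπx/d)·cos(nπx/d) dx = 0.
Normalization: ∫|u|² dx = 3.2500.
⟨p⟩ = 0.0000 and ⟨p²⟩ = 2.1024.
(Δp)² = 2.1024 − (0.0000)² = 2.1024.

2.10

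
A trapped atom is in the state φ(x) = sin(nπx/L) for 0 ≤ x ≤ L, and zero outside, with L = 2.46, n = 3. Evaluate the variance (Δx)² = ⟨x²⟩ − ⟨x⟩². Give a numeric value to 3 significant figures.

0.470

Compute ⟨x⟩ and ⟨x²⟩ separately, then (Δx)² = ⟨x²⟩ − ⟨x⟩².
With sin²θ = (1 − cos2θ)/2 on 0 ≤ x ≤ L: ∫sin²(nπx/L) dx = L/2, ∫x·sin²(nπx/L) dx = L²/4, ∫x²·sin²(nπx/L) dx = L³·(1/6 − 1/(4n²π²)); higher powers xᵏ the same way, integrating xᵏ·cos(2nπx/L) by parts.
Normalization: ∫|φ|² dx = 1.2300.
⟨x⟩ = 1.2300 and ⟨x²⟩ = 1.9831.
(Δx)² = 1.9831 − (1.2300)² = 0.47024.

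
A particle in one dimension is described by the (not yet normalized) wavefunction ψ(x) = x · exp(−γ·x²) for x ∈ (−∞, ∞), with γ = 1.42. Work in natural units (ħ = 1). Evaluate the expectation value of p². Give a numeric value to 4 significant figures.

p² ψ = −ħ² d²ψ/dx²; ⟨p²⟩ = −ħ² ∫ ψ*·ψ'' dx / ∫|ψ|² dx.
Expand each integrand as polynomial × e^(−2γx²) and use ∫x^(2j)·e^(−2γx²) dx = (2j−1)!!/(4γ)^j · √(π/(2γ)), odd powers → 0; here √(π/(2γ)) = 1.0518. Differentiate with the product rule, d/dx e^(−γx²) = −2γx·e^(−γx²).
State is unnormalized: ∫|ψ|² dx = 0.18517, and ∫ψ*·(−ħ² ψ'') dx = 0.78882, so ⟨p²⟩ = 0.78882 / 0.18517.
⟨p²⟩ = 4.2600.

4.260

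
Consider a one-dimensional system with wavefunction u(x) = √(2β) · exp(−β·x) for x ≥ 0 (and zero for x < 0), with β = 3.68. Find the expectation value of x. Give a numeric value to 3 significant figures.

⟨x⟩ = ∫ x·|u|² dx (integrals over the domain).
Every integrand reduces to terms xʲ·e^(−2βx) on [0, ∞); use ∫₀^∞ xʲ·e^(−2βx) dx = j!/(2β)^(j+1).
⟨x⟩ = 0.13587.

0.136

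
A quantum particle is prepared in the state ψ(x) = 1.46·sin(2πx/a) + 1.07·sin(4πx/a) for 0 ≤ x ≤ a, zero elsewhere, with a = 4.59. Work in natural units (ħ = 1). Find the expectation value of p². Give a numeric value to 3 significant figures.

3.84

p² ψ = −ħ² d²ψ/dx²; ⟨p²⟩ = −ħ² ∫ ψ*·ψ'' dx / ∫|ψ|² dx.
d²/dx² sin(jπx/a) = −(jπ/a)²·sin(jπx/a); on 0 ≤ x ≤ a, ∫sin²(jπx/a) dx = a/2 and ∫sin(jπx/a)·sin(lπx/a) dx = 0 for j ≠ l, so only diagonal terms survive in ∫|ψ|² and ∫ψ·ψ″; ∫ψ·ψ′ dx = [ψ²/2] between the walls = 0.
State is unnormalized: ∫|ψ|² dx = 7.5196, and ∫ψ*·(−ħ² ψ'') dx = 28.861, so ⟨p²⟩ = 28.861 / 7.5196.
⟨p²⟩ = 3.8382.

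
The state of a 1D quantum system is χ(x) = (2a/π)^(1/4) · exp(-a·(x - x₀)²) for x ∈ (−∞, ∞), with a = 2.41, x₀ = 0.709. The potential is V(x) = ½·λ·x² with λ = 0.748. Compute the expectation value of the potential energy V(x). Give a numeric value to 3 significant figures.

⟨V⟩ = ∫ V(x)·|χ|² dx.
Gaussian moments (u = x − x₀): ∫u^(2j)·e^(−2au²) du = (2j−1)!!/(4a)^j · √(π/(2a)), odd powers integrate to 0; here √(π/(2a)) = 0.80733.
⟨V⟩ = 0.22680.

0.227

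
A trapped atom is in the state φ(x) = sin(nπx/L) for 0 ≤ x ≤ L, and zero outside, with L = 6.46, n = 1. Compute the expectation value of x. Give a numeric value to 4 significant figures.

3.230

⟨x⟩ = ∫ x·|φ|² dx / ∫|φ|² dx (integrals over the domain).
With sin²θ = (1 − cos2θ)/2 on 0 ≤ x ≤ L: ∫sin²(nπx/L) dx = L/2, ∫x·sin²(nπx/L) dx = L²/4, ∫x²·sin²(nπx/L) dx = L³·(1/6 − 1/(4n²π²)); higher powers xᵏ the same way, integrating xᵏ·cos(2nπx/L) by parts.
State is unnormalized: ∫|φ|² dx = 3.2300, and ∫φ*·x·φ dx = 10.433, so ⟨x⟩ = 10.433 / 3.2300.
⟨x⟩ = 3.2300.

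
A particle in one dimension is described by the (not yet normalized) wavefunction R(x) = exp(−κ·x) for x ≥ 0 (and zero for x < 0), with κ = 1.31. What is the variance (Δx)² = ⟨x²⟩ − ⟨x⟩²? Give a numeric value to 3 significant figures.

Compute ⟨x⟩ and ⟨x²⟩ separately, then (Δx)² = ⟨x²⟩ − ⟨x⟩².
Every integrand reduces to terms xʲ·e^(−2κx) on [0, ∞); use ∫₀^∞ xʲ·e^(−2κx) dx = j!/(2κ)^(j+1).
Normalization: ∫|R|² dx = 0.38168.
⟨x⟩ = 0.38168 and ⟨x²⟩ = 0.29136.
(Δx)² = 0.29136 − (0.38168)² = 0.14568.

0.146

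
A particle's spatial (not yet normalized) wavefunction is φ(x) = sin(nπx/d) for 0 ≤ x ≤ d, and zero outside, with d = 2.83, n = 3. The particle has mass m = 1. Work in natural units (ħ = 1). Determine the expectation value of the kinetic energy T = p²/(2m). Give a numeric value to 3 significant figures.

5.55

T = −(ħ²/2m) d²/dx², so ⟨T⟩ = −(ħ²/2m) ∫ φ*·φ'' dx / ∫|φ|² dx; with m = 1.
d/dx sin(nπx/d) = (nπ/d)·cos(nπx/d) and d²/dx² sin(nπx/d) = −(nπ/d)²·sin(nπx/d); on 0 ≤ x ≤ d, ∫sin²(nπx/d) dx = d/2 and ∫sin(nπx/d)·cos(nπx/d) dx = 0.
State is unnormalized: ∫|φ|² dx = 1.4150, and ∫φ*·(−ħ²/2m · φ'') dx = 7.8469, so ⟨T⟩ = 7.8469 / 1.4150.
⟨T⟩ = 5.5455.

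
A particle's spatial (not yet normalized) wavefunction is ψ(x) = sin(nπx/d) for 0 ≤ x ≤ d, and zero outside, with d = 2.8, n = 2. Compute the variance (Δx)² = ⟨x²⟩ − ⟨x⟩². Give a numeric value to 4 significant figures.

0.5540

Compute ⟨x⟩ and ⟨x²⟩ separately, then (Δx)² = ⟨x²⟩ − ⟨x⟩².
With sin²θ = (1 − cos2θ)/2 on 0 ≤ x ≤ d: ∫sin²(nπx/d) dx = d/2, ∫x·sin²(nπx/d) dx = d²/4, ∫x²·sin²(nπx/d) dx = d³·(1/6 − 1/(4n²π²)); higher powers xᵏ the same way, integrating xᵏ·cos(2nπx/d) by parts.
Normalization: ∫|ψ|² dx = 1.4000.
⟨x⟩ = 1.4000 and ⟨x²⟩ = 2.5140.
(Δx)² = 2.5140 − (1.4000)² = 0.55404.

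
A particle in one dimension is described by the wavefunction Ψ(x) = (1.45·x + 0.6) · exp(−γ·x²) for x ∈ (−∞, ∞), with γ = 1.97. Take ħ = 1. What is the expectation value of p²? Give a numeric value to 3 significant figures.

3.65

p² Ψ = −ħ² d²Ψ/dx²; ⟨p²⟩ = −ħ² ∫ Ψ*·Ψ'' dx / ∫|Ψ|² dx.
Expand each integrand as polynomial × e^(−2γx²) and use ∫x^(2j)·e^(−2γx²) dx = (2j−1)!!/(4γ)^j · √(π/(2γ)), odd powers → 0; here √(π/(2γ)) = 0.89295. Differentiate with the product rule, d/dx e^(−γx²) = −2γx·e^(−γx²).
State is unnormalized: ∫|Ψ|² dx = 0.55971, and ∫Ψ*·(−ħ² Ψ'') dx = 2.0413, so ⟨p²⟩ = 2.0413 / 0.55971.
⟨p²⟩ = 3.6471.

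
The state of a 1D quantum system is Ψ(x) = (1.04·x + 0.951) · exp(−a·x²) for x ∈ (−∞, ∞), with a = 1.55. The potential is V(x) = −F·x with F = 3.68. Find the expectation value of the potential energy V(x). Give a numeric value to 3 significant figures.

⟨V⟩ = ∫ V(x)·|Ψ|² dx / ∫|Ψ|² dx.
Expand each integrand as polynomial × e^(−2ax²) and use ∫x^(2j)·e^(−2ax²) dx = (2j−1)!!/(4a)^j · √(π/(2a)), odd powers → 0; here √(π/(2a)) = 1.0067.
State is unnormalized: ∫|Ψ|² dx = 1.0861, and ∫Ψ*·V(x)·Ψ dx = -1.1819, so ⟨V⟩ = -1.1819 / 1.0861.
⟨V⟩ = -1.0883.

-1.09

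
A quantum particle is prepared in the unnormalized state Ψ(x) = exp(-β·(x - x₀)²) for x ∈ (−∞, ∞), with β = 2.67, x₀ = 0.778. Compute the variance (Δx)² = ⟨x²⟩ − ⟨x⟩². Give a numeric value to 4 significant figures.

Compute ⟨x⟩ and ⟨x²⟩ separately, then (Δx)² = ⟨x²⟩ − ⟨x⟩².
Gaussian moments (u = x − x₀): ∫u^(2j)·e^(−2βu²) du = (2j−1)!!/(4β)^j · √(π/(2β)), odd powers integrate to 0; here √(π/(2β)) = 0.76702.
Normalization: ∫|Ψ|² dx = 0.76702.
⟨x⟩ = 0.77800 and ⟨x²⟩ = 0.69892.
(Δx)² = 0.69892 − (0.77800)² = 0.093633.

0.09363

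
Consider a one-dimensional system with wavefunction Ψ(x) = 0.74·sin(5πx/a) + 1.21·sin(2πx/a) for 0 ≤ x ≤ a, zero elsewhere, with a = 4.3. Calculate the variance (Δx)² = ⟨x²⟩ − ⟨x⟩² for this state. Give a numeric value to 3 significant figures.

1.36

Compute ⟨x⟩ and ⟨x²⟩ separately, then (Δx)² = ⟨x²⟩ − ⟨x⟩².
On 0 ≤ x ≤ a (j ≠ l): ∫sin²(jπx/a) dx = a/2, ∫sin(jπx/a)·sin(lπx/a) dx = 0; diagonal moments ∫x·sin²(jπx/a) dx = a²/4, ∫x²·sin²(jπx/a) dx = a³·(1/6 − 1/(4j²π²)); cross terms ∫x·sin(jπx/a)·sin(lπx/a) dx = 0 for j + l even and −4jla²/(π²(j² − l²)²) for j + l odd, ∫x²·sin(jπx/a)·sin(lπx/a) dx = (−1)^(j+l)·4jla³/(π²(j² − l²)²); higher powers the same way via product-to-sum and parts.
Normalization: ∫|Ψ|² dx = 4.3252.
⟨x⟩ = 2.0796 and ⟨x²⟩ = 5.6802.
(Δx)² = 5.6802 − (2.0796)² = 1.3553.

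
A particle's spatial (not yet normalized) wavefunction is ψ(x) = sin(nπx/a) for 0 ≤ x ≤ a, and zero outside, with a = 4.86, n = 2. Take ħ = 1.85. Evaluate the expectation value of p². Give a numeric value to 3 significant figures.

p² ψ = −ħ² d²ψ/dx²; ⟨p²⟩ = −ħ² ∫ ψ*·ψ'' dx / ∫|ψ|² dx.
d/dx sin(nπx/a) = (nπ/a)·cos(nπx/a) and d²/dx² sin(nπx/a) = −(nπ/a)²·sin(nπx/a); on 0 ≤ x ≤ a, ∫sin²(nπx/a) dx = a/2 and ∫sin(nπx/a)·cos(nπx/a) dx = 0.
State is unnormalized: ∫|ψ|² dx = 2.4300, and ∫ψ*·(−ħ² ψ'') dx = 13.901, so ⟨p²⟩ = 13.901 / 2.4300.
⟨p²⟩ = 5.7205.

5.72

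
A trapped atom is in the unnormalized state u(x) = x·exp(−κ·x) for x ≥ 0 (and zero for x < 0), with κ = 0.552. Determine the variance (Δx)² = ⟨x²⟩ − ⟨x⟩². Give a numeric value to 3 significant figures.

Compute ⟨x⟩ and ⟨x²⟩ separately, then (Δx)² = ⟨x²⟩ − ⟨x⟩².
Every integrand reduces to terms xʲ·e^(−2κx) on [0, ∞); use ∫₀^∞ xʲ·e^(−2κx) dx = j!/(2κ)^(j+1).
Normalization: ∫|u|² dx = 1.4864.
⟨x⟩ = 2.7174 and ⟨x²⟩ = 9.8456.
(Δx)² = 9.8456 − (2.7174)² = 2.4614.

2.46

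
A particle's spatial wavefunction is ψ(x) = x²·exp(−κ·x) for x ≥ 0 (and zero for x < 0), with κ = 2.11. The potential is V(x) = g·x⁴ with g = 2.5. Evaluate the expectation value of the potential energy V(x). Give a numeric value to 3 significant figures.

13.2

⟨V⟩ = ∫ V(x)·|ψ|² dx / ∫|ψ|² dx.
Every integrand reduces to terms xʲ·e^(−2κx) on [0, ∞); use ∫₀^∞ xʲ·e^(−2κx) dx = j!/(2κ)^(j+1).
State is unnormalized: ∫|ψ|² dx = 0.017933, and ∫ψ*·V(x)·ψ dx = 0.23749, so ⟨V⟩ = 0.23749 / 0.017933.
⟨V⟩ = 13.243.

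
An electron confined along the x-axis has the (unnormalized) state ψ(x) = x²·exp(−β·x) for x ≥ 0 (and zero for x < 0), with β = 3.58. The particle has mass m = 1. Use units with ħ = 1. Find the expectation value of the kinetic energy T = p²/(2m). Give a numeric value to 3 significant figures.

2.14

T = −(ħ²/2m) d²/dx², so ⟨T⟩ = −(ħ²/2m) ∫ ψ*·ψ'' dx / ∫|ψ|² dx; with m = 1.
Differentiate x²·exp(−β·x) with the product rule; every integrand then reduces to terms xʲ·e^(−2βx) on [0, ∞), with ∫₀^∞ xʲ·e^(−2βx) dx = j!/(2β)^(j+1).
State is unnormalized: ∫|ψ|² dx = 0.0012754, and ∫ψ*·(−ħ²/2m · ψ'') dx = 0.0027243, so ⟨T⟩ = 0.0027243 / 0.0012754.
⟨T⟩ = 2.1361.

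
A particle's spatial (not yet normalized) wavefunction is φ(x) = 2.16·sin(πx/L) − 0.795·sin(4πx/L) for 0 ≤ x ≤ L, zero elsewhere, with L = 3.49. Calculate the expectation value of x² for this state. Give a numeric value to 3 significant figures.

3.63

⟨x²⟩ = ∫ x²·|φ|² dx / ∫|φ|² dx (integrals over the domain).
On 0 ≤ x ≤ L (j ≠ l): ∫sin²(jπx/L) dx = L/2, ∫sin(jπx/L)·sin(lπx/L) dx = 0; diagonal moments ∫x·sin²(jπx/L) dx = L²/4, ∫x²·sin²(jπx/L) dx = L³·(1/6 − 1/(4j²π²)); cross terms ∫x·sin(jπx/L)·sin(lπx/L) dx = 0 for j + l even and −4jlL²/(π²(j² − l²)²) for j + l odd, ∫x²·sin(jπx/L)·sin(lπx/L) dx = (−1)^(j+l)·4jlL³/(π²(j² − l²)²); higher powers the same way via product-to-sum and parts.
State is unnormalized: ∫|φ|² dx = 9.2444, and ∫φ*·x²·φ dx = 33.518, so ⟨x²⟩ = 33.518 / 9.2444.
⟨x²⟩ = 3.6258.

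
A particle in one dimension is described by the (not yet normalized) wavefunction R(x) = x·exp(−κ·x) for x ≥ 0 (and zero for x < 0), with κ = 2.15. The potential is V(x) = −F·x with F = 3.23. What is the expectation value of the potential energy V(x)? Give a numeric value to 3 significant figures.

-2.25

⟨V⟩ = ∫ V(x)·|R|² dx / ∫|R|² dx.
Every integrand reduces to terms xʲ·e^(−2κx) on [0, ∞); use ∫₀^∞ xʲ·e^(−2κx) dx = j!/(2κ)^(j+1).
State is unnormalized: ∫|R|² dx = 0.025155, and ∫R*·V(x)·R dx = -0.056687, so ⟨V⟩ = -0.056687 / 0.025155.
⟨V⟩ = -2.2535.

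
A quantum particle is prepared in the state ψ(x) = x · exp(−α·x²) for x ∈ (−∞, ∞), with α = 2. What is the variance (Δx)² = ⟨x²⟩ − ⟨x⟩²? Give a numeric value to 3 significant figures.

Compute ⟨x⟩ and ⟨x²⟩ separately, then (Δx)² = ⟨x²⟩ − ⟨x⟩².
Expand each integrand as polynomial × e^(−2αx²) and use ∫x^(2j)·e^(−2αx²) dx = (2j−1)!!/(4α)^j · √(π/(2α)), odd powers → 0; here √(π/(2α)) = 0.88623.
Normalization: ∫|ψ|² dx = 0.11078.
⟨x⟩ = 0.0000 and ⟨x²⟩ = 0.37500.
(Δx)² = 0.37500 − (0.0000)² = 0.37500.

0.375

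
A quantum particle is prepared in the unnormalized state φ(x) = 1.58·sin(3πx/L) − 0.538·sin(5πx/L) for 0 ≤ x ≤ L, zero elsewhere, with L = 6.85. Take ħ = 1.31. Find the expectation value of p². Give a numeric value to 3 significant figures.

p² φ = −ħ² d²φ/dx²; ⟨p²⟩ = −ħ² ∫ φ*·φ'' dx / ∫|φ|² dx.
d²/dx² sin(jπx/L) = −(jπ/L)²·sin(jπx/L); on 0 ≤ x ≤ L, ∫sin²(jπx/L) dx = L/2 and ∫sin(jπx/L)·sin(lπx/L) dx = 0 for j ≠ l, so only diagonal terms survive in ∫|φ|² and ∫φ·φ″; ∫φ·φ′ dx = [φ²/2] between the walls = 0.
State is unnormalized: ∫|φ|² dx = 9.5415, and ∫φ*·(−ħ² φ'') dx = 36.723, so ⟨p²⟩ = 36.723 / 9.5415.
⟨p²⟩ = 3.8487.

3.85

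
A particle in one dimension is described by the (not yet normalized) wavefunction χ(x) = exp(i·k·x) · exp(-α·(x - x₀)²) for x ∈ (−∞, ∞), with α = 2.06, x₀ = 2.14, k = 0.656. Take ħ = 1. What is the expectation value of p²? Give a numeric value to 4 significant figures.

2.490

p² χ = −ħ² d²χ/dx²; ⟨p²⟩ = −ħ² ∫ χ*·χ'' dx / ∫|χ|² dx.
Gaussian moments (u = x − x₀): ∫u^(2j)·e^(−2αu²) du = (2j−1)!!/(4α)^j · √(π/(2α)), odd powers integrate to 0; here √(π/(2α)) = 0.87323. Derivatives: χ′ = (ik − 2αu)·χ, χ″ = ((ik − 2αu)² − 2α)·χ; the odd-in-u pieces drop out.
State is unnormalized: ∫|χ|² dx = 0.87323, and ∫χ*·(−ħ² χ'') dx = 2.1746, so ⟨p²⟩ = 2.1746 / 0.87323.
⟨p²⟩ = 2.4903.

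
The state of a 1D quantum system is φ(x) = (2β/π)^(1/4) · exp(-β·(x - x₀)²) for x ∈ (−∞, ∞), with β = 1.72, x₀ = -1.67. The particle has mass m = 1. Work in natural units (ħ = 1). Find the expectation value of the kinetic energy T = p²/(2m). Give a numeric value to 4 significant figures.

T = −(ħ²/2m) d²/dx², so ⟨T⟩ = −(ħ²/2m) ∫ φ*·φ'' dx; with m = 1.
Gaussian moments (u = x − x₀): ∫u^(2j)·e^(−2βu²) du = (2j−1)!!/(4β)^j · √(π/(2β)), odd powers integrate to 0; here √(π/(2β)) = 0.95564. Derivatives: d/dx e^(−βu²) = −2βu·e^(−βu²), d²/dx² e^(−βu²) = (4β²u² − 2β)·e^(−βu²).
⟨T⟩ = 0.86000.

0.8600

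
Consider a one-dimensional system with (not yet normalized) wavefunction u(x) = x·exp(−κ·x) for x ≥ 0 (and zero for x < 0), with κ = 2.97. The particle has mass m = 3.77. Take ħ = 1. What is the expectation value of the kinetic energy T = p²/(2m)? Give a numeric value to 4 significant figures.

T = −(ħ²/2m) d²/dx², so ⟨T⟩ = −(ħ²/2m) ∫ u*·u'' dx / ∫|u|² dx; with m = 3.77.
Differentiate x·exp(−κ·x) with the product rule; every integrand then reduces to terms xʲ·e^(−2κx) on [0, ∞), with ∫₀^∞ xʲ·e^(−2κx) dx = j!/(2κ)^(j+1).
State is unnormalized: ∫|u|² dx = 0.0095427, and ∫u*·(−ħ²/2m · u'') dx = 0.011164, so ⟨T⟩ = 0.011164 / 0.0095427.
⟨T⟩ = 1.1699.

1.170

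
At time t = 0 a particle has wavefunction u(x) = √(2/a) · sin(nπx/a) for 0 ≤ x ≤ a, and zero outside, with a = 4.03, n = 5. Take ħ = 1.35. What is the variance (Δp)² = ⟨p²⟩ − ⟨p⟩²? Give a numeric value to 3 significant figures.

Compute ⟨p⟩ and ⟨p²⟩ separately; (Δp)² = ⟨p²⟩ − ⟨p⟩².
d/dx sin(nπx/a) = (nπ/a)·cos(nπx/a) and d²/dx² sin(nπx/a) = −(nπ/a)²·sin(nπx/a); on 0 ≤ x ≤ a, ∫sin²(nπx/a) dx = a/2 and ∫sin(nπx/a)·cos(nπx/a) dx = 0.
⟨p⟩ = 0.0000 and ⟨p²⟩ = 27.688.
(Δp)² = 27.688 − (0.0000)² = 27.688.

27.7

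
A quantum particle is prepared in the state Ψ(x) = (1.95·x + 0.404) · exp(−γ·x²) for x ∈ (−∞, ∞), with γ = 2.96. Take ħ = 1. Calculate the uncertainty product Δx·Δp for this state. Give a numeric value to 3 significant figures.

Δx = √(⟨x²⟩−⟨x⟩²), Δp = √(⟨p²⟩−⟨p⟩²).
Expand each integrand as polynomial × e^(−2γx²) and use ∫x^(2j)·e^(−2γx²) dx = (2j−1)!!/(4γ)^j · √(π/(2γ)), odd powers → 0; here √(π/(2γ)) = 0.72847. Differentiate with the product rule, d/dx e^(−γx²) = −2γx·e^(−γx²).
Normalization: ∫|Ψ|² dx = 0.35285.
⟨x⟩ = 0.27474, ⟨x²⟩ = 0.19646 ⇒ Δx = 0.34782.
⟨p⟩ = 0.0000, ⟨p²⟩ = 6.8852 ⇒ Δp = 2.6240.
Δx·Δp = 0.91267.

0.913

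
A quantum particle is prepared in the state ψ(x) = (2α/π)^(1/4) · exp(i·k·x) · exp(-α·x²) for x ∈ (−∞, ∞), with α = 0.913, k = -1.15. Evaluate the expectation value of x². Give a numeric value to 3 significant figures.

⟨x²⟩ = ∫ x²·|ψ|² dx (integrals over the domain).
Gaussian moments: ∫x^(2j)·e^(−2αx²) dx = (2j−1)!!/(4α)^j · √(π/(2α)), odd powers integrate to 0; here √(π/(2α)) = 1.3117.
⟨x²⟩ = 0.27382.

0.274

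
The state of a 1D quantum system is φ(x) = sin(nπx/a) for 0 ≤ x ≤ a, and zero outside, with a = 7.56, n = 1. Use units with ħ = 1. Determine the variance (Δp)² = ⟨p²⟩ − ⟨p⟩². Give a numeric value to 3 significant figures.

0.173

Compute ⟨p⟩ and ⟨p²⟩ separately; (Δp)² = ⟨p²⟩ − ⟨p⟩².
d/dx sin(nπx/a) = (nπ/a)·cos(nπx/a) and d²/dx² sin(nπx/a) = −(nπ/a)²·sin(nπx/a); on 0 ≤ x ≤ a, ∫sin²(nπx/a) dx = a/2 and ∫sin(nπx/a)·cos(nπx/a) dx = 0.
Normalization: ∫|φ|² dx = 3.7800.
⟨p⟩ = 0.0000 and ⟨p²⟩ = 0.17269.
(Δp)² = 0.17269 − (0.0000)² = 0.17269.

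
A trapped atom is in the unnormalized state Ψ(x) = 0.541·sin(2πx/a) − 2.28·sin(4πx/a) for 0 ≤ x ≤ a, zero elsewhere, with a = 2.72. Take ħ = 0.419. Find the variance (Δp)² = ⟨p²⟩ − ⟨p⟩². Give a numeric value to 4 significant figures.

3.597

Compute ⟨p⟩ and ⟨p²⟩ separately; (Δp)² = ⟨p²⟩ − ⟨p⟩².
d²/dx² sin(jπx/a) = −(jπ/a)²·sin(jπx/a); on 0 ≤ x ≤ a, ∫sin²(jπx/a) dx = a/2 and ∫sin(jπx/a)·sin(lπx/a) dx = 0 for j ≠ l, so only diagonal terms survive in ∫|Ψ|² and ∫Ψ·Ψ″; ∫Ψ·Ψ′ dx = [Ψ²/2] between the walls = 0.
Normalization: ∫|Ψ|² dx = 7.4679.
⟨p⟩ = 0.0000 and ⟨p²⟩ = 3.5974.
(Δp)² = 3.5974 − (0.0000)² = 3.5974.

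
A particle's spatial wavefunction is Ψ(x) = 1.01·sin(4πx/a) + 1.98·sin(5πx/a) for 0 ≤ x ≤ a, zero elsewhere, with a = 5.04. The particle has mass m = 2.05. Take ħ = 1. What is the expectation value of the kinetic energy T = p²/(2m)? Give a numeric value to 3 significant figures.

2.19

T = −(ħ²/2m) d²/dx², so ⟨T⟩ = −(ħ²/2m) ∫ Ψ*·Ψ'' dx / ∫|Ψ|² dx; with m = 2.05.
d²/dx² sin(jπx/a) = −(jπ/a)²·sin(jπx/a); on 0 ≤ x ≤ a, ∫sin²(jπx/a) dx = a/2 and ∫sin(jπx/a)·sin(lπx/a) dx = 0 for j ≠ l, so only diagonal terms survive in ∫|Ψ|² and ∫Ψ·Ψ″; ∫Ψ·Ψ′ dx = [Ψ²/2] between the walls = 0.
State is unnormalized: ∫|Ψ|² dx = 12.450, and ∫Ψ*·(−ħ²/2m · Ψ'') dx = 27.304, so ⟨T⟩ = 27.304 / 12.450.
⟨T⟩ = 2.1931.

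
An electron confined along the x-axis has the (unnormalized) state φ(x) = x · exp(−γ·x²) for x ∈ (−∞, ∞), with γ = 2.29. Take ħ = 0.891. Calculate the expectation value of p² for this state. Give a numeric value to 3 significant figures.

5.45

p² φ = −ħ² d²φ/dx²; ⟨p²⟩ = −ħ² ∫ φ*·φ'' dx / ∫|φ|² dx.
Expand each integrand as polynomial × e^(−2γx²) and use ∫x^(2j)·e^(−2γx²) dx = (2j−1)!!/(4γ)^j · √(π/(2γ)), odd powers → 0; here √(π/(2γ)) = 0.82821. Differentiate with the product rule, d/dx e^(−γx²) = −2γx·e^(−γx²).
State is unnormalized: ∫|φ|² dx = 0.090416, and ∫φ*·(−ħ² φ'') dx = 0.49313, so ⟨p²⟩ = 0.49313 / 0.090416.
⟨p²⟩ = 5.4540.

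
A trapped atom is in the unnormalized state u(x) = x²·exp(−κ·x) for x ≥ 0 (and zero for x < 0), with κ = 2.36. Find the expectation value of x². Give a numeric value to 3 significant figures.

⟨x²⟩ = ∫ x²·|u|² dx / ∫|u|² dx (integrals over the domain).
Every integrand reduces to terms xʲ·e^(−2κx) on [0, ∞); use ∫₀^∞ xʲ·e^(−2κx) dx = j!/(2κ)^(j+1).
State is unnormalized: ∫|u|² dx = 0.010245, and ∫u*·x²·u dx = 0.013796, so ⟨x²⟩ = 0.013796 / 0.010245.
⟨x²⟩ = 1.3466.

1.35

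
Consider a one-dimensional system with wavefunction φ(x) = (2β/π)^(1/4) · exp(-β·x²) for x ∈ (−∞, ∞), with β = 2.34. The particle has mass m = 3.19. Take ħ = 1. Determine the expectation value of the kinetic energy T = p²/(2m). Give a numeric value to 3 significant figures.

T = −(ħ²/2m) d²/dx², so ⟨T⟩ = −(ħ²/2m) ∫ φ*·φ'' dx; with m = 3.19.
Gaussian moments: ∫x^(2j)·e^(−2βx²) dx = (2j−1)!!/(4β)^j · √(π/(2β)), odd powers integrate to 0; here √(π/(2β)) = 0.81932. Derivatives: d/dx e^(−βx²) = −2βx·e^(−βx²), d²/dx² e^(−βx²) = (4β²x² − 2β)·e^(−βx²).
⟨T⟩ = 0.36677.

0.367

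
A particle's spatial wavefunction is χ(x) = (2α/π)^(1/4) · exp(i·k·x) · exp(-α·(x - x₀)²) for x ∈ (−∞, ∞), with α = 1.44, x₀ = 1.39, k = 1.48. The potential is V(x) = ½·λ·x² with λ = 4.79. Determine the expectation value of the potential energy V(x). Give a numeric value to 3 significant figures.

5.04

⟨V⟩ = ∫ V(x)·|χ|² dx.
Gaussian moments (u = x − x₀): ∫u^(2j)·e^(−2αu²) du = (2j−1)!!/(4α)^j · √(π/(2α)), odd powers integrate to 0; here √(π/(2α)) = 1.0444.
⟨V⟩ = 5.0432.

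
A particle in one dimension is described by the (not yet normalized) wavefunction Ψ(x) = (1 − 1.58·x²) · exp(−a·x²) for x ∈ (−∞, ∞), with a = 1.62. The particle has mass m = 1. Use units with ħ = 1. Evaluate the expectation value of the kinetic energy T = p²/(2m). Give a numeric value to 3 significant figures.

2.23

T = −(ħ²/2m) d²/dx², so ⟨T⟩ = −(ħ²/2m) ∫ Ψ*·Ψ'' dx / ∫|Ψ|² dx; with m = 1.
Expand each integrand as polynomial × e^(−2ax²) and use ∫x^(2j)·e^(−2ax²) dx = (2j−1)!!/(4a)^j · √(π/(2a)), odd powers → 0; here √(π/(2a)) = 0.98470. Differentiate with the product rule, d/dx e^(−ax²) = −2ax·e^(−ax²).
State is unnormalized: ∫|Ψ|² dx = 0.68013, and ∫Ψ*·(−ħ²/2m · Ψ'') dx = 1.5185, so ⟨T⟩ = 1.5185 / 0.68013.
⟨T⟩ = 2.2326.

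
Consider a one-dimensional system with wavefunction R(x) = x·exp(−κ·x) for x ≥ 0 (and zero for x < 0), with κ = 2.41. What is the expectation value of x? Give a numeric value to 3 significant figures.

0.622

⟨x⟩ = ∫ x·|R|² dx / ∫|R|² dx (integrals over the domain).
Every integrand reduces to terms xʲ·e^(−2κx) on [0, ∞); use ∫₀^∞ xʲ·e^(−2κx) dx = j!/(2κ)^(j+1).
State is unnormalized: ∫|R|² dx = 0.017860, and ∫R*·x·R dx = 0.011116, so ⟨x⟩ = 0.011116 / 0.017860.
⟨x⟩ = 0.62241.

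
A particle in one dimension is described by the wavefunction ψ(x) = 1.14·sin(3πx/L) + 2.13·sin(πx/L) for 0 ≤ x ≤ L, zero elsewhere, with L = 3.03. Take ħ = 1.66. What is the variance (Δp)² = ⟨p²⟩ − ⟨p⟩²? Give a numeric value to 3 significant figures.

Compute ⟨p⟩ and ⟨p²⟩ separately; (Δp)² = ⟨p²⟩ − ⟨p⟩².
d²/dx² sin(jπx/L) = −(jπ/L)²·sin(jπx/L); on 0 ≤ x ≤ L, ∫sin²(jπx/L) dx = L/2 and ∫sin(jπx/L)·sin(lπx/L) dx = 0 for j ≠ l, so only diagonal terms survive in ∫|ψ|² and ∫ψ·ψ″; ∫ψ·ψ′ dx = [ψ²/2] between the walls = 0.
Normalization: ∫|ψ|² dx = 8.8423.
⟨p⟩ = 0.0000 and ⟨p²⟩ = 8.2392.
(Δp)² = 8.2392 − (0.0000)² = 8.2392.

8.24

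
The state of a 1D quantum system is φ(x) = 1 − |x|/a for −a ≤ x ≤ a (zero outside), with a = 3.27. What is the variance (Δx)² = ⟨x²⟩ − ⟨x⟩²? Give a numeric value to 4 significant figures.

Compute ⟨x⟩ and ⟨x²⟩ separately, then (Δx)² = ⟨x²⟩ − ⟨x⟩².
φ is even, so ∫ over [−a, a] = 2∫₀ᵃ with φ = 1 − x/a there: ∫₀ᵃ (1 − x/a)² dx = a/3, ∫₀ᵃ x²(1 − x/a)² dx = a³/30, ∫₀ᵃ x⁴(1 − x/a)² dx = a⁵/105.
Normalization: ∫|φ|² dx = 2.1800.
⟨x⟩ = 0.0000 and ⟨x²⟩ = 1.0693.
(Δx)² = 1.0693 − (0.0000)² = 1.0693.

1.069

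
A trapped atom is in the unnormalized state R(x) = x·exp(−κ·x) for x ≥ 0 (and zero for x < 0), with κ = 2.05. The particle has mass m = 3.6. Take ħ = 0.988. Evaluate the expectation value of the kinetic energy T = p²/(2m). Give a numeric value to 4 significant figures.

T = −(ħ²/2m) d²/dx², so ⟨T⟩ = −(ħ²/2m) ∫ R*·R'' dx / ∫|R|² dx; with m = 3.6.
Differentiate x·exp(−κ·x) with the product rule; every integrand then reduces to terms xʲ·e^(−2κx) on [0, ∞), with ∫₀^∞ xʲ·e^(−2κx) dx = j!/(2κ)^(j+1).
State is unnormalized: ∫|R|² dx = 0.029019, and ∫R*·(−ħ²/2m · R'') dx = 0.016534, so ⟨T⟩ = 0.016534 / 0.029019.
⟨T⟩ = 0.56976.

0.5698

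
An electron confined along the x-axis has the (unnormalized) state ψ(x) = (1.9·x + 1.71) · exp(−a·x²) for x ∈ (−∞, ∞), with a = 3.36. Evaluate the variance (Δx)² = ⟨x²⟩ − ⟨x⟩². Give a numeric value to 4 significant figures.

Compute ⟨x⟩ and ⟨x²⟩ separately, then (Δx)² = ⟨x²⟩ − ⟨x⟩².
Expand each integrand as polynomial × e^(−2ax²) and use ∫x^(2j)·e^(−2ax²) dx = (2j−1)!!/(4a)^j · √(π/(2a)), odd powers → 0; here √(π/(2a)) = 0.68374.
Normalization: ∫|ψ|² dx = 2.1830.
⟨x⟩ = 0.15143 and ⟨x²⟩ = 0.086924.
(Δx)² = 0.086924 − (0.15143)² = 0.063992.

0.06399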